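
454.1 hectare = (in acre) 1122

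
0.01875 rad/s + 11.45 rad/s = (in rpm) 109.5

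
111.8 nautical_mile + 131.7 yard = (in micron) 2.072e+11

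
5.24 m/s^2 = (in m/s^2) 5.24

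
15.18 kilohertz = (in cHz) 1.518e+06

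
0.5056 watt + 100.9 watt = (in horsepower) 0.136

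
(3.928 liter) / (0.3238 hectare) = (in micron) 1.213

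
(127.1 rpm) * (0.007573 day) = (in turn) 1386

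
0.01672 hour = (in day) 0.0006967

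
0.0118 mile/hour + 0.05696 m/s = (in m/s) 0.06224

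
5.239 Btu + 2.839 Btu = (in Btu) 8.078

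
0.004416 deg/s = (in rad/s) 7.707e-05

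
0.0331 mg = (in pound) 7.297e-08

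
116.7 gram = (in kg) 0.1167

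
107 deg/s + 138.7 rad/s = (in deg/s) 8054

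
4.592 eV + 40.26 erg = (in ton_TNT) 9.622e-16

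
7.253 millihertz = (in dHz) 0.07253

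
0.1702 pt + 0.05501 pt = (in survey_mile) 4.937e-08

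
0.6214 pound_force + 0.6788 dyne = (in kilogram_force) 0.2819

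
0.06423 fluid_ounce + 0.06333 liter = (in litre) 0.06523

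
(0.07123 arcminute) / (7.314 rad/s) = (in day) 3.279e-11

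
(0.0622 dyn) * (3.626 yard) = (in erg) 20.62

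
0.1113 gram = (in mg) 111.3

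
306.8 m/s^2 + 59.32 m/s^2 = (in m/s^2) 366.1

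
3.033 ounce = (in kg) 0.08598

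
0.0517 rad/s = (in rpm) 0.4937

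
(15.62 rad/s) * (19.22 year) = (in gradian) 6.027e+11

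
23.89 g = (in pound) 0.05267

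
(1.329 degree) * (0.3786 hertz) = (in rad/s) 0.008782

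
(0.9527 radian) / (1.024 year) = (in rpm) 2.817e-07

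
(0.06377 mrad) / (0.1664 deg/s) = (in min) 0.000366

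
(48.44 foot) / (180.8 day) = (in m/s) 9.452e-07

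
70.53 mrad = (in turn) 0.01123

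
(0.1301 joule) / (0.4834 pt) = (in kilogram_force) 77.79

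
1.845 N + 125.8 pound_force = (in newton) 561.4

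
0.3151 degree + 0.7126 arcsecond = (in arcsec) 1135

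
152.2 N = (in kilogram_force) 15.52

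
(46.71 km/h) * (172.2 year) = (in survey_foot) 2.312e+11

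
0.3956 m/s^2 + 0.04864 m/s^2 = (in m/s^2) 0.4442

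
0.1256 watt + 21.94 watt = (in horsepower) 0.02959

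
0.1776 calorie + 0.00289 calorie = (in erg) 7.552e+06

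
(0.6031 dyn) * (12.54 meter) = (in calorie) 1.808e-05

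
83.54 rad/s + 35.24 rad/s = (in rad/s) 118.8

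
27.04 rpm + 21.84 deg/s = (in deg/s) 184.1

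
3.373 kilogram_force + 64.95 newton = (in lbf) 22.04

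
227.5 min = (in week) 0.02257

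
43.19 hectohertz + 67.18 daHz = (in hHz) 49.91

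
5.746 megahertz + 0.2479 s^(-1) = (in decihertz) 5.746e+07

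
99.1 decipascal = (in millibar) 0.0991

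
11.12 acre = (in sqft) 4.844e+05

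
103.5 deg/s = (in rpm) 17.25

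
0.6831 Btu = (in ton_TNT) 1.723e-07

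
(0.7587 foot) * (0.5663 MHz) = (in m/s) 1.31e+05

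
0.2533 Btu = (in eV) 1.668e+21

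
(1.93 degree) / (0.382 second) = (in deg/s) 5.052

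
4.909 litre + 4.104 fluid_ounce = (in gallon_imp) 1.107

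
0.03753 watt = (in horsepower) 5.033e-05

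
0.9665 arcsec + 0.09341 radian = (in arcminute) 321.1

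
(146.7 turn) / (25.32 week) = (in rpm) 0.0005748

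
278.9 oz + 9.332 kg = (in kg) 17.24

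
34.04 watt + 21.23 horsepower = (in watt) 1.587e+04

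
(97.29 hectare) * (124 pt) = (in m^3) 4.256e+04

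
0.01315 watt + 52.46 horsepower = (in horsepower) 52.46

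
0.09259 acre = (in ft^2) 4033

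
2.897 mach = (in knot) 1917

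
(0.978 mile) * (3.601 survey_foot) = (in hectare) 0.1728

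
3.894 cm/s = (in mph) 0.08711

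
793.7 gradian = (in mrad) 1.247e+04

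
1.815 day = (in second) 1.568e+05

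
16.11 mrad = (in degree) 0.923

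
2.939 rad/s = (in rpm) 28.07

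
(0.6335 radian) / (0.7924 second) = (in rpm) 7.634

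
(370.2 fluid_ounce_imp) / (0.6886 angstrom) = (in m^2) 1.528e+08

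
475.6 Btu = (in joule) 5.018e+05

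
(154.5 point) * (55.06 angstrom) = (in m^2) 3.001e-10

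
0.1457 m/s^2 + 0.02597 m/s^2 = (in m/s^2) 0.1717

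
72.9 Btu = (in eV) 4.801e+23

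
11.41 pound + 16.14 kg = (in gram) 2.132e+04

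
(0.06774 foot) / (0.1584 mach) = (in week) 6.33e-10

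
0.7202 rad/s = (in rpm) 6.877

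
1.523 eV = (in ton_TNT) 5.832e-29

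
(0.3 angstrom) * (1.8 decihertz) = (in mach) 1.586e-14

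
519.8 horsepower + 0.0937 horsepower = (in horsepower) 519.9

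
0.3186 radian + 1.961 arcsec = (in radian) 0.3186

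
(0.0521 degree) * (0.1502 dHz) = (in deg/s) 0.0007825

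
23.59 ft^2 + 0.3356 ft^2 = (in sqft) 23.93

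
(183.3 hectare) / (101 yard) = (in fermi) 1.985e+19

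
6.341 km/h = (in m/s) 1.761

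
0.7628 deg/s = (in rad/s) 0.01331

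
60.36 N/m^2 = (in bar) 0.0006036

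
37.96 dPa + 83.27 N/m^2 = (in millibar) 0.8707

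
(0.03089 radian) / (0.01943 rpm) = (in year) 4.814e-07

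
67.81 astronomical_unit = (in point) 2.876e+16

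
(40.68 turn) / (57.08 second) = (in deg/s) 256.6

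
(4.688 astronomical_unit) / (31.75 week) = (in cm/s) 3.652e+06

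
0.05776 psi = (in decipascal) 3982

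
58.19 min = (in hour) 0.9698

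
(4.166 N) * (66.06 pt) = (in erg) 9.709e+05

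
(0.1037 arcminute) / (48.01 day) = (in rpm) 6.944e-11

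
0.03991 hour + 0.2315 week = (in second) 1.402e+05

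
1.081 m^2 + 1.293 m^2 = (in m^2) 2.374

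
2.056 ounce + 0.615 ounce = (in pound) 0.1669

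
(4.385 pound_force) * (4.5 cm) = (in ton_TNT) 2.098e-10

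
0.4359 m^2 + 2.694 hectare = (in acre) 6.657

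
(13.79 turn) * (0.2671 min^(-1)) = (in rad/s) 0.3857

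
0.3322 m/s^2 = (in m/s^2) 0.3322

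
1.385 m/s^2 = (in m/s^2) 1.385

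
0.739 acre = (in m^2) 2991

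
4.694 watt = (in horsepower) 0.006295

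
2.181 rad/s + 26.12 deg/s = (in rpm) 25.18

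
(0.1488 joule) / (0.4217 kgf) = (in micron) 3.598e+04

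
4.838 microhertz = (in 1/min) 0.0002903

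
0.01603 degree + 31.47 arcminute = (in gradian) 0.6006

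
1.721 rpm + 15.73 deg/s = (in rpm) 4.343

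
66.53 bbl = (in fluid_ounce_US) 3.577e+05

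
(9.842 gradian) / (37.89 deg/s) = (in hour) 6.494e-05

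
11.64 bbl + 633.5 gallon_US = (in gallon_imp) 934.6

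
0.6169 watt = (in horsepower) 0.0008273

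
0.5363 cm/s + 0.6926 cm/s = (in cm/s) 1.229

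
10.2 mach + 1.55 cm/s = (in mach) 10.2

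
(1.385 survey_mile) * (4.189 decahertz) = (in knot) 1.815e+05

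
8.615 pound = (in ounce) 137.8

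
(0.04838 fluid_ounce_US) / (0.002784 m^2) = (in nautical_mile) 2.775e-07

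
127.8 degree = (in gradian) 142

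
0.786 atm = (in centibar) 79.64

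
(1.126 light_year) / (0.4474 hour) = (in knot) 1.286e+13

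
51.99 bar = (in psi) 754.1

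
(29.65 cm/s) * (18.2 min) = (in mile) 0.2012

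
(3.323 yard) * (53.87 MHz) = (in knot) 3.182e+08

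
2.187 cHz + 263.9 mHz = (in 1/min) 17.15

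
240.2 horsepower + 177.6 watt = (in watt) 1.793e+05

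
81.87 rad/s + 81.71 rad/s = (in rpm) 1562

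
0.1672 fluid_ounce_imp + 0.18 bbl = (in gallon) 7.561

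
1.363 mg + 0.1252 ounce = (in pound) 0.007828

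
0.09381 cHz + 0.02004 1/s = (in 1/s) 0.02098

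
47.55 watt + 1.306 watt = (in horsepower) 0.06552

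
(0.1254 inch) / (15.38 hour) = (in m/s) 5.753e-08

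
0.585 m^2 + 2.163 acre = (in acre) 2.163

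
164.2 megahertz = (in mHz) 1.642e+11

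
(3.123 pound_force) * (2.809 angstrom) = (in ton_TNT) 9.326e-19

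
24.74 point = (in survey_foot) 0.02863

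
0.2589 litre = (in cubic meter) 0.0002589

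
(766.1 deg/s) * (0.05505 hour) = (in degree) 1.518e+05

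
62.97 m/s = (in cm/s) 6297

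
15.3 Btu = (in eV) 1.008e+23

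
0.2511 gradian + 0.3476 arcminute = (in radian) 0.004045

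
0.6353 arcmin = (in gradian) 0.01176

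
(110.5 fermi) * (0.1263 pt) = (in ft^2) 5.3e-17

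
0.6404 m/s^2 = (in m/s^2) 0.6404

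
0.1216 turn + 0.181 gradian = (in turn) 0.1221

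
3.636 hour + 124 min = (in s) 2.053e+04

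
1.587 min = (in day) 0.001102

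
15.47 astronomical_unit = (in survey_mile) 1.438e+09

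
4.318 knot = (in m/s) 2.221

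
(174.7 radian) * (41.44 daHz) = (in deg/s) 4.148e+06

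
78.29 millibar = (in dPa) 7.829e+04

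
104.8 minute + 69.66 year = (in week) 3632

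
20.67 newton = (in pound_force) 4.647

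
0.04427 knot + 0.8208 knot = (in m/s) 0.445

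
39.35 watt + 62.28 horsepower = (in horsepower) 62.33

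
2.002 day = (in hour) 48.05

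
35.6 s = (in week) 5.886e-05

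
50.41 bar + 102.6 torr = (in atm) 49.89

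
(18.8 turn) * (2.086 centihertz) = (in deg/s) 141.2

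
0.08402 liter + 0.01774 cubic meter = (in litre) 17.82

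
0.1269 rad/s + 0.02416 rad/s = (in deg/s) 8.655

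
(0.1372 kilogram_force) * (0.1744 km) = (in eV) 1.465e+21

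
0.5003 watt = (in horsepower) 0.0006709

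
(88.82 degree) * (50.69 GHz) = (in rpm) 7.504e+11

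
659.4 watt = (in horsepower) 0.8843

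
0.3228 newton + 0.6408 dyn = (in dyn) 3.228e+04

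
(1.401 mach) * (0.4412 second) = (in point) 5.966e+05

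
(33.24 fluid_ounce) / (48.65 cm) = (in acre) 4.993e-07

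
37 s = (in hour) 0.01028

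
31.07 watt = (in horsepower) 0.04167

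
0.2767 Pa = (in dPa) 2.767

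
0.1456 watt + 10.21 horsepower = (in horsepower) 10.21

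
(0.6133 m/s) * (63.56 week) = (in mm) 2.358e+10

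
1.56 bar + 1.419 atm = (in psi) 43.48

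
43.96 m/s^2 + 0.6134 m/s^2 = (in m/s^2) 44.57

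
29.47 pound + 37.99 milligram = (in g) 1.337e+04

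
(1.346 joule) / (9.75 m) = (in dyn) 1.381e+04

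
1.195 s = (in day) 1.383e-05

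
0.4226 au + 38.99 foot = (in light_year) 6.682e-06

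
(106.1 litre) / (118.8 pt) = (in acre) 0.0006256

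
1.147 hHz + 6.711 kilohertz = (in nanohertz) 6.826e+12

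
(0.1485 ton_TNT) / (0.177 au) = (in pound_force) 0.005275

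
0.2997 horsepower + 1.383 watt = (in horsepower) 0.3016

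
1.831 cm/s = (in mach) 5.377e-05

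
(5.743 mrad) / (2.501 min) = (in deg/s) 0.002193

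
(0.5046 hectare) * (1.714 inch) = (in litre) 2.197e+05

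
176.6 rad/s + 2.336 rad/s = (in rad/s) 178.9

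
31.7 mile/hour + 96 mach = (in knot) 6.357e+04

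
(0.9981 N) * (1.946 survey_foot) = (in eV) 3.695e+18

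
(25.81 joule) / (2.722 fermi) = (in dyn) 9.482e+20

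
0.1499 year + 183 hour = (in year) 0.1708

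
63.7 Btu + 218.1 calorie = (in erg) 6.812e+11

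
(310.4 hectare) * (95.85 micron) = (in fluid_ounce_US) 1.006e+07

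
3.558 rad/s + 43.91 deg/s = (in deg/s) 247.8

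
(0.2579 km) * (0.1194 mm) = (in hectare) 3.079e-06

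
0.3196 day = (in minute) 460.2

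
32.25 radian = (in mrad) 3.225e+04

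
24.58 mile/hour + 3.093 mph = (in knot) 24.05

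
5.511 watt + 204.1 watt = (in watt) 209.6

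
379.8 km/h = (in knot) 205.1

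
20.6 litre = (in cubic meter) 0.0206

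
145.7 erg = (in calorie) 3.482e-06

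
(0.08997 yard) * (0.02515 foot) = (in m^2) 0.0006306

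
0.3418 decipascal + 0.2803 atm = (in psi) 4.119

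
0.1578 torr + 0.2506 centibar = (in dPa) 2716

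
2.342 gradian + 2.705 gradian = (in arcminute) 272.5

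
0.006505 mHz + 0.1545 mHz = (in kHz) 1.61e-07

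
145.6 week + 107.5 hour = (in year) 2.805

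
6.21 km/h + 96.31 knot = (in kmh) 184.6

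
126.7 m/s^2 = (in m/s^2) 126.7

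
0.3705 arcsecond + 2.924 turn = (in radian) 18.37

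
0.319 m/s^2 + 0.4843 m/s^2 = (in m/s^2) 0.8033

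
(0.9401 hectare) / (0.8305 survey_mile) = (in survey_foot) 23.08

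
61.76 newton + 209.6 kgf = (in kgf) 215.9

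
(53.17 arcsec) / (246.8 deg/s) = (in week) 9.895e-11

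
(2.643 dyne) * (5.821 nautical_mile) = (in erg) 2.849e+06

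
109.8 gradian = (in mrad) 1725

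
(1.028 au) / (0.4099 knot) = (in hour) 2.026e+08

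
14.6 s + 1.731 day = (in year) 0.004743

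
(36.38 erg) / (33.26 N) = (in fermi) 1.094e+08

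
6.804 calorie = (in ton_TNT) 6.804e-09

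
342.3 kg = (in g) 3.423e+05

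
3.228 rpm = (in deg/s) 19.37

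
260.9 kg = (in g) 2.609e+05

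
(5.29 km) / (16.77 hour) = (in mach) 0.0002573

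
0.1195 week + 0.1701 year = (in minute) 9.061e+04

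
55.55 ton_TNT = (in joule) 2.324e+11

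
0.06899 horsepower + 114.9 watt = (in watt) 166.3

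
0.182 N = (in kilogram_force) 0.01856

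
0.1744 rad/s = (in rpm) 1.665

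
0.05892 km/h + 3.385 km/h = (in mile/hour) 2.14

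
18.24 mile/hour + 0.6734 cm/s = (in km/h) 29.38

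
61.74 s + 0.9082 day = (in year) 0.00249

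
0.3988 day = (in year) 0.001093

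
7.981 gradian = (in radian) 0.1254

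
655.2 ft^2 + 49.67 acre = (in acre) 49.69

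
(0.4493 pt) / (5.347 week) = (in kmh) 1.764e-10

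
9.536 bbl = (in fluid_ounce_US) 5.127e+04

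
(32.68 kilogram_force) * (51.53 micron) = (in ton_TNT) 3.947e-12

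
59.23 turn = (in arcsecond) 7.676e+07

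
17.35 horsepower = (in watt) 1.294e+04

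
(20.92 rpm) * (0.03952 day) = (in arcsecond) 1.543e+09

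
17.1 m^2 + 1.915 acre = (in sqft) 8.36e+04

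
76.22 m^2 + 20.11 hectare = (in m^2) 2.012e+05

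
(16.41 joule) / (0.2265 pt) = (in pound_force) 4.617e+04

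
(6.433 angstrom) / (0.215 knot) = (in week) 9.617e-15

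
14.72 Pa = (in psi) 0.002135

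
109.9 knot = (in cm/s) 5654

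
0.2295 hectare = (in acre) 0.5671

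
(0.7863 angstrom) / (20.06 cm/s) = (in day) 4.537e-15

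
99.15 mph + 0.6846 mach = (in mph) 620.6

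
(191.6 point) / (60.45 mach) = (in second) 3.284e-06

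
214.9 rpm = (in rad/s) 22.5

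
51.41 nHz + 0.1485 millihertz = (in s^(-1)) 0.0001486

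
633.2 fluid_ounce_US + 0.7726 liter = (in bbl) 0.1226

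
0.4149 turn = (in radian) 2.607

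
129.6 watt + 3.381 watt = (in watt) 133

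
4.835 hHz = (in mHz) 4.835e+05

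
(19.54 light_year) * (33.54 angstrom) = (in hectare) 6.2e+04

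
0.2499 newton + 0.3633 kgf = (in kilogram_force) 0.3888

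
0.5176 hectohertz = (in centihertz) 5176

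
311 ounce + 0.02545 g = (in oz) 311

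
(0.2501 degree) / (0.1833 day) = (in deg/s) 1.579e-05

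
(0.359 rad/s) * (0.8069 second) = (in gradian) 18.44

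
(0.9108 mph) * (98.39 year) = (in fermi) 1.263e+24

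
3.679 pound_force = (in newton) 16.37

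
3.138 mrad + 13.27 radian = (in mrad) 1.327e+04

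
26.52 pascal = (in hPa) 0.2652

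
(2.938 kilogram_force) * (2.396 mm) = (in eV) 4.309e+17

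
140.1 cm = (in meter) 1.401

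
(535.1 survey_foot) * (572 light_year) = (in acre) 2.181e+17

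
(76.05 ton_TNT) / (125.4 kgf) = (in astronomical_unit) 0.00173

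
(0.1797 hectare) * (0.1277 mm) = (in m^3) 0.2295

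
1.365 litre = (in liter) 1.365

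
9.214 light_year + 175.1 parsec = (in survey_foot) 1.801e+19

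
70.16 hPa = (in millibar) 70.16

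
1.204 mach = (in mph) 917.1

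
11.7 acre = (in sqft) 5.097e+05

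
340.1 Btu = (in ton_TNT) 8.576e-05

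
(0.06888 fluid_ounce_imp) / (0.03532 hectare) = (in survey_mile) 3.443e-12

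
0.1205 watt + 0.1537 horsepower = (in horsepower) 0.1539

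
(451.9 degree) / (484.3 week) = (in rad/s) 2.693e-08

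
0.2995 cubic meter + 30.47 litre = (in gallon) 87.17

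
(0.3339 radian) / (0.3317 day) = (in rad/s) 1.165e-05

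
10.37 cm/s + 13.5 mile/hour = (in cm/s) 613.9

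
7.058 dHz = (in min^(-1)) 42.35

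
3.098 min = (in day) 0.002151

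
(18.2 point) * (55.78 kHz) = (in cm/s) 3.581e+04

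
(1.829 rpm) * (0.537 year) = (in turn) 5.162e+05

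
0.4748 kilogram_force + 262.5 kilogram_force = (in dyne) 2.579e+08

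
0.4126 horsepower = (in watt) 307.7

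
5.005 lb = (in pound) 5.005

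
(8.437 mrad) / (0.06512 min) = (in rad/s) 0.002159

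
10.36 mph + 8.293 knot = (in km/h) 32.03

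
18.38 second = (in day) 0.0002127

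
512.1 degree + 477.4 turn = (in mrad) 3.009e+06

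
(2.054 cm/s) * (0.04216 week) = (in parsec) 1.697e-14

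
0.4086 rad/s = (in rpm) 3.902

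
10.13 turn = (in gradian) 4052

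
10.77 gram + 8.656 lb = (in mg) 3.937e+06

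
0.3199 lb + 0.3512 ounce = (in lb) 0.3419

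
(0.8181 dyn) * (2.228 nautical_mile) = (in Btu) 3.2e-05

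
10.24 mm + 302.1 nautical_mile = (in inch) 2.203e+07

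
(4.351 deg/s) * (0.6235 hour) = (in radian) 170.5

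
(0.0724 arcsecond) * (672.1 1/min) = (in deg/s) 0.0002253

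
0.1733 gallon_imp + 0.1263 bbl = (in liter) 20.87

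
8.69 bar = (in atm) 8.576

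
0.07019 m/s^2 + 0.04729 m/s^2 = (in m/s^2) 0.1175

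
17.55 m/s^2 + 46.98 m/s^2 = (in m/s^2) 64.53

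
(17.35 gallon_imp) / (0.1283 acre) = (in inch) 0.005981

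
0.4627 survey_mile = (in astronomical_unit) 4.978e-09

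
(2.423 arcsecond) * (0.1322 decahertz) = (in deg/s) 0.0008898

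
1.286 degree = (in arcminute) 77.16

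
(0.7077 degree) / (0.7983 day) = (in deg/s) 1.026e-05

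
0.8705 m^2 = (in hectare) 8.705e-05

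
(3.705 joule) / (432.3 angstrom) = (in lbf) 1.927e+07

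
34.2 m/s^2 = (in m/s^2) 34.2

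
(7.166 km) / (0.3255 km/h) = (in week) 0.131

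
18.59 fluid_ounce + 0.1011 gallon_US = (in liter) 0.9325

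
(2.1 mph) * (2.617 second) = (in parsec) 7.962e-17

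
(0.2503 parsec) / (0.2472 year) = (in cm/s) 9.907e+10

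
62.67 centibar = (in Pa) 6.267e+04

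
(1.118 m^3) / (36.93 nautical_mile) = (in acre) 4.039e-09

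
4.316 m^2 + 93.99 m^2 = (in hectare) 0.009831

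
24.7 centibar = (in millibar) 247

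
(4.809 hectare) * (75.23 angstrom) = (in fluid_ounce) 12.23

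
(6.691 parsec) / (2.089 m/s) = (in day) 1.144e+12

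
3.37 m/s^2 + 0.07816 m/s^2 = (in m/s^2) 3.448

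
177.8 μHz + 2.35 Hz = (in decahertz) 0.235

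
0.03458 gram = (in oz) 0.00122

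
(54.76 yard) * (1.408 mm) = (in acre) 1.742e-05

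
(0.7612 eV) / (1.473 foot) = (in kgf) 2.77e-20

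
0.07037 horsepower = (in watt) 52.47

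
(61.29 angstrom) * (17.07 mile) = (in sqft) 0.001812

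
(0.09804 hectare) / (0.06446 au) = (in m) 1.017e-07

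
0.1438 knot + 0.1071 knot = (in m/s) 0.1291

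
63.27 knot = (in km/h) 117.2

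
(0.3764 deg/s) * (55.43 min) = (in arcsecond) 4.507e+06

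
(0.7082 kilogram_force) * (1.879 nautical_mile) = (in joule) 2.417e+04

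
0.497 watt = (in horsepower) 0.0006665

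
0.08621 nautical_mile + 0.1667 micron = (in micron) 1.597e+08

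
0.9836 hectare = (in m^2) 9836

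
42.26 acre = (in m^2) 1.71e+05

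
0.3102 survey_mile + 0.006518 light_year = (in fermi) 6.167e+28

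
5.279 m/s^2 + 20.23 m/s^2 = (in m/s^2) 25.51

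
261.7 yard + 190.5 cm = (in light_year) 2.55e-14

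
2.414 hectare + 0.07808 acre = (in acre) 6.043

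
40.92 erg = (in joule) 4.092e-06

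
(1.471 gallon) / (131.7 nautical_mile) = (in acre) 5.641e-12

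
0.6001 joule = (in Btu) 0.0005688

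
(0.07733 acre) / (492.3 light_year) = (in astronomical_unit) 4.491e-28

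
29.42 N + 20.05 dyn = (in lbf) 6.614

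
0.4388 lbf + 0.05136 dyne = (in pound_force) 0.4388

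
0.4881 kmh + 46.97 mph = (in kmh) 76.08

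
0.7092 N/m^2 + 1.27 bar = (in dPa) 1.27e+06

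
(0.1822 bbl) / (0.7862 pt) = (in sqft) 1124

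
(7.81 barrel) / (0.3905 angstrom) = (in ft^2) 3.423e+11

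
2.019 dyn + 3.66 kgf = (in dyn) 3.589e+06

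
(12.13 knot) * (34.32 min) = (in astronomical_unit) 8.59e-08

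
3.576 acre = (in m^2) 1.447e+04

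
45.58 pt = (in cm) 1.608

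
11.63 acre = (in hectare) 4.706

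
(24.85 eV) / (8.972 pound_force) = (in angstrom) 9.976e-10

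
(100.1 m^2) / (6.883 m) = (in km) 0.01454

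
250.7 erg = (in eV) 1.565e+14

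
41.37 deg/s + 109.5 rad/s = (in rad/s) 110.2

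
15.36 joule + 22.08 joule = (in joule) 37.44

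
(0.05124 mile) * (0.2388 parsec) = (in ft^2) 6.541e+18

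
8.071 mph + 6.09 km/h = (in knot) 10.3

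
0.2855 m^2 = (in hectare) 2.855e-05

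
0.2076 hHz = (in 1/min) 1246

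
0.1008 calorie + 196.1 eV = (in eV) 2.632e+18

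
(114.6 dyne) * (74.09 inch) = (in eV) 1.346e+16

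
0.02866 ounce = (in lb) 0.001791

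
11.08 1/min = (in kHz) 0.0001847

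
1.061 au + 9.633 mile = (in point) 4.499e+14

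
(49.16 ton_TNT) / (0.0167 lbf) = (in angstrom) 2.769e+22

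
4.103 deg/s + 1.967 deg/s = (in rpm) 1.012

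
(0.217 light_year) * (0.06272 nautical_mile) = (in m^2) 2.385e+17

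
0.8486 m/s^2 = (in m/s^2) 0.8486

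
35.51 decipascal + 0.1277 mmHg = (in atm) 0.0002031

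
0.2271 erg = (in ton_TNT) 5.428e-18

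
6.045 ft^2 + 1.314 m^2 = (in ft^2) 20.19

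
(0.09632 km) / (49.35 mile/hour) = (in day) 5.053e-05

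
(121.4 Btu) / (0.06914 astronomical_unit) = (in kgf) 1.263e-06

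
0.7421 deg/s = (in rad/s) 0.01295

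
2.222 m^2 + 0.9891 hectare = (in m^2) 9893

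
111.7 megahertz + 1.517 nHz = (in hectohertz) 1.117e+06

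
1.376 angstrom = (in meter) 1.376e-10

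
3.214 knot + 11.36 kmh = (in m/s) 4.809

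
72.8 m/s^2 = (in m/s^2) 72.8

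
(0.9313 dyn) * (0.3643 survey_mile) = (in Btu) 5.175e-06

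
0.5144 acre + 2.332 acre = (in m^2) 1.152e+04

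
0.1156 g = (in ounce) 0.004078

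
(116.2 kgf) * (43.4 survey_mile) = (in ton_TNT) 0.01902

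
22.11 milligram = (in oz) 0.0007799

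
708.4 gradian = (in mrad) 1.113e+04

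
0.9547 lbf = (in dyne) 4.247e+05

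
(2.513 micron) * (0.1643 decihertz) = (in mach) 1.213e-10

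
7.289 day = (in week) 1.041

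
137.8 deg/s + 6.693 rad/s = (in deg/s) 521.3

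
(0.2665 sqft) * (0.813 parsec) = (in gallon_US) 1.641e+17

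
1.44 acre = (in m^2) 5827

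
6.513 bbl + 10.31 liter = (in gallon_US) 276.3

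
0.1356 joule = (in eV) 8.463e+17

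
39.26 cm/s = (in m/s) 0.3926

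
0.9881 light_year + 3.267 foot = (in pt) 2.65e+19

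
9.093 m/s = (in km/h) 32.73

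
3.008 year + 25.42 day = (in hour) 2.696e+04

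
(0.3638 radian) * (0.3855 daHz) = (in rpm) 13.39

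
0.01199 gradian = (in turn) 2.998e-05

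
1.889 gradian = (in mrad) 29.67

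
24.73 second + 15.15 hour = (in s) 5.456e+04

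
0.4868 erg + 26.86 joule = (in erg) 2.686e+08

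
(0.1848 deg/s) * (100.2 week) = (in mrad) 1.955e+08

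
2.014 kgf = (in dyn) 1.975e+06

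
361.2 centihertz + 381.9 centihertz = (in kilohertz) 0.007431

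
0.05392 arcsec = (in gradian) 1.664e-05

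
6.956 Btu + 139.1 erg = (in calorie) 1754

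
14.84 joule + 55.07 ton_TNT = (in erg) 2.304e+18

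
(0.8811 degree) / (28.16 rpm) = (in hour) 1.449e-06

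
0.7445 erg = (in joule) 7.445e-08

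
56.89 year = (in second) 1.794e+09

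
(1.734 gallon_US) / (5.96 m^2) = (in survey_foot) 0.003613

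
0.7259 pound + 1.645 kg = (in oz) 69.64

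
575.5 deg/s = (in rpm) 95.92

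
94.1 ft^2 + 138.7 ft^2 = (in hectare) 0.002163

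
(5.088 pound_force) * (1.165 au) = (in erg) 3.944e+19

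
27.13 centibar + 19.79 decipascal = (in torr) 203.5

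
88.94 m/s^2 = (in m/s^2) 88.94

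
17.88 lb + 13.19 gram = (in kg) 8.123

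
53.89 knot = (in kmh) 99.8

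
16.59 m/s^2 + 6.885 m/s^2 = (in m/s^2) 23.48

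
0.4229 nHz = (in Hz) 4.229e-10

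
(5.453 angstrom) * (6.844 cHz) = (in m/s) 3.732e-11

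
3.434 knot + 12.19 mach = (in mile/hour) 9289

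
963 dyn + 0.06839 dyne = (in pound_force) 0.002165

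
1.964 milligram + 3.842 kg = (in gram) 3842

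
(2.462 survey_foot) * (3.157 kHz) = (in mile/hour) 5299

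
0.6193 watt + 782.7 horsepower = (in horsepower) 782.7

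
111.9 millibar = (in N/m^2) 1.119e+04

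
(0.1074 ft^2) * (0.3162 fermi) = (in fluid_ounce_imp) 1.11e-13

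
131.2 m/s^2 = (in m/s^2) 131.2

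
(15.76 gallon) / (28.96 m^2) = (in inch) 0.0811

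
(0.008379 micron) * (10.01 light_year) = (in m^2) 7.935e+08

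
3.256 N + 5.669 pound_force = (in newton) 28.47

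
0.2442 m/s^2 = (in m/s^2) 0.2442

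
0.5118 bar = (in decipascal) 5.118e+05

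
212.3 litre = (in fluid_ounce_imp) 7472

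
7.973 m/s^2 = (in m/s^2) 7.973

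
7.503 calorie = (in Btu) 0.02975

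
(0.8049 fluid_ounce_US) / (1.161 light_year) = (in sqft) 2.333e-20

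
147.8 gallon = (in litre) 559.5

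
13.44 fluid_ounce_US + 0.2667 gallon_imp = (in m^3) 0.00161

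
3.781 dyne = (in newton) 3.781e-05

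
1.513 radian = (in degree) 86.69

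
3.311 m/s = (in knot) 6.436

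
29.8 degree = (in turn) 0.08278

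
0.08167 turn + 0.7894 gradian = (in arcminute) 1807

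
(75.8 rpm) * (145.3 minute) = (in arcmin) 2.379e+08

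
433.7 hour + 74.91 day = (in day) 92.98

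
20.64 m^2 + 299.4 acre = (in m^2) 1.212e+06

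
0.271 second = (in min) 0.004517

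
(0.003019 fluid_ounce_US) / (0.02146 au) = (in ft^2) 2.994e-16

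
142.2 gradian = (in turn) 0.3555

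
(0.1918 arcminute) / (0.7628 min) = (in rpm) 1.164e-05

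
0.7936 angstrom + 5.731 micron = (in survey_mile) 3.561e-09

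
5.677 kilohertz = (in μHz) 5.677e+09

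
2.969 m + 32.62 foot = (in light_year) 1.365e-15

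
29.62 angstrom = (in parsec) 9.599e-26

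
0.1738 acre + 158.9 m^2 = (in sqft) 9281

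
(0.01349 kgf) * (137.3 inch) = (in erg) 4.614e+06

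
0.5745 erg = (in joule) 5.745e-08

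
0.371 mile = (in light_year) 6.311e-14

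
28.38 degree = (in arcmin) 1703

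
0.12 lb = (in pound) 0.12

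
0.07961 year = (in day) 29.06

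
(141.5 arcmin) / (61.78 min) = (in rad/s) 1.11e-05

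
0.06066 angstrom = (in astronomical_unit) 4.055e-23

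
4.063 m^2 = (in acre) 0.001004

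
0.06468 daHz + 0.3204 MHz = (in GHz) 0.0003204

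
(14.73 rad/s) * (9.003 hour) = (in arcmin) 1.641e+09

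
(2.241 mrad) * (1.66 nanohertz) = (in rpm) 3.552e-11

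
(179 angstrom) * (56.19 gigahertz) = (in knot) 1955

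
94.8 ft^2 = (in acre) 0.002176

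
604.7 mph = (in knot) 525.5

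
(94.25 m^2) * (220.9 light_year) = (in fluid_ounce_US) 6.66e+24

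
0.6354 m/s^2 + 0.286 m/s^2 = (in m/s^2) 0.9214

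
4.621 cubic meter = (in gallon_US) 1221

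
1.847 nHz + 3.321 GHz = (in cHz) 3.321e+11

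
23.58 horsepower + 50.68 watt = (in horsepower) 23.65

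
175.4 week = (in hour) 2.947e+04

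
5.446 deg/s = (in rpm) 0.9077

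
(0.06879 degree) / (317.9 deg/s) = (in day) 2.505e-09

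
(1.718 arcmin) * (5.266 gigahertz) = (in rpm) 2.513e+07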